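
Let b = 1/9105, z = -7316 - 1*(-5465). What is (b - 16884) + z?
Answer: -170582174/9105 ≈ -18735.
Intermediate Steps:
z = -1851 (z = -7316 + 5465 = -1851)
b = 1/9105 ≈ 0.00010983
(b - 16884) + z = (1/9105 - 16884) - 1851 = -153728819/9105 - 1851 = -170582174/9105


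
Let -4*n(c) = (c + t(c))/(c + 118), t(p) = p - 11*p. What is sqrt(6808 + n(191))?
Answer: sqrt(288963307)/206 ≈ 82.519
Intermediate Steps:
t(p) = -10*p
n(c) = 9*c/(4*(118 + c)) (n(c) = -(c - 10*c)/(4*(c + 118)) = -(-9*c)/(4*(118 + c)) = -(-9)*c/(4*(118 + c)) = 9*c/(4*(118 + c)))
sqrt(6808 + n(191)) = sqrt(6808 + (9/4)*191/(118 + 191)) = sqrt(6808 + (9/4)*191/309) = sqrt(6808 + (9/4)*191*(1/309)) = sqrt(6808 + 573/412) = sqrt(2805469/412) = sqrt(288963307)/206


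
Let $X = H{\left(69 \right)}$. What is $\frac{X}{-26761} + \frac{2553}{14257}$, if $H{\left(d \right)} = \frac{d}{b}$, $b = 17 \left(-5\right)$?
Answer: $\frac{5808254538}{32430184045} \approx 0.1791$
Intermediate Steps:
$b = -85$
$H{\left(d \right)} = - \frac{d}{85}$ ($H{\left(d \right)} = \frac{d}{-85} = d \left(- \frac{1}{85}\right) = - \frac{d}{85}$)
$X = - \frac{69}{85}$ ($X = \left(- \frac{1}{85}\right) 69 = - \frac{69}{85} \approx -0.81176$)
$\frac{X}{-26761} + \frac{2553}{14257} = - \frac{69}{85 \left(-26761\right)} + \frac{2553}{14257} = \left(- \frac{69}{85}\right) \left(- \frac{1}{26761}\right) + 2553 \cdot \frac{1}{14257} = \frac{69}{2274685} + \frac{2553}{14257} = \frac{5808254538}{32430184045}$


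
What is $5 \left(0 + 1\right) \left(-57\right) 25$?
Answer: $-7125$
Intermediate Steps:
$5 \left(0 + 1\right) \left(-57\right) 25 = 5 \cdot 1 \left(-57\right) 25 = 5 \left(-57\right) 25 = \left(-285\right) 25 = -7125$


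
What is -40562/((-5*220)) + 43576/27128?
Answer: 71768721/1865050 ≈ 38.481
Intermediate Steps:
-40562/((-5*220)) + 43576/27128 = -40562/(-1100) + 43576*(1/27128) = -40562*(-1/1100) + 5447/3391 = 20281/550 + 5447/3391 = 71768721/1865050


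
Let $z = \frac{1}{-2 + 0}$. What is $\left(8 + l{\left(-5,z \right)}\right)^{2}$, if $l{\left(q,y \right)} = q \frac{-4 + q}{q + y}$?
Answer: $\frac{4}{121} \approx 0.033058$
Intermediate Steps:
$z = - \frac{1}{2}$ ($z = \frac{1}{-2} = - \frac{1}{2} \approx -0.5$)
$l{\left(q,y \right)} = \frac{q \left(-4 + q\right)}{q + y}$ ($l{\left(q,y \right)} = q \frac{-4 + q}{q + y} = \frac{q \left(-4 + q\right)}{q + y}$)
$\left(8 + l{\left(-5,z \right)}\right)^{2} = \left(8 - \frac{5 \left(-4 - 5\right)}{-5 - \frac{1}{2}}\right)^{2} = \left(8 - 5 \frac{1}{- \frac{11}{2}} \left(-9\right)\right)^{2} = \left(8 - \left(- \frac{10}{11}\right) \left(-9\right)\right)^{2} = \left(8 - \frac{90}{11}\right)^{2} = \left(- \frac{2}{11}\right)^{2} = \frac{4}{121}$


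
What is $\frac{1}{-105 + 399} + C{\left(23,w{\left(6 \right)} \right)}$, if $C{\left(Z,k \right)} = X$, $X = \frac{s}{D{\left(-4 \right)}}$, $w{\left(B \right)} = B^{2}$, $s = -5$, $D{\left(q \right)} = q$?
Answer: $\frac{737}{588} \approx 1.2534$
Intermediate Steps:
$X = \frac{5}{4}$ ($X = - \frac{5}{-4} = \left(-5\right) \left(- \frac{1}{4}\right) = \frac{5}{4} \approx 1.25$)
$C{\left(Z,k \right)} = \frac{5}{4}$
$\frac{1}{-105 + 399} + C{\left(23,w{\left(6 \right)} \right)} = \frac{1}{-105 + 399} + \frac{5}{4} = \frac{1}{294} + \frac{5}{4} = \frac{737}{588}$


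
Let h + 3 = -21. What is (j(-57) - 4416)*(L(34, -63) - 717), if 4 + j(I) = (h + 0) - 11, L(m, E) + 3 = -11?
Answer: 3256605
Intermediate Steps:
h = -24 (h = -3 - 21 = -24)
L(m, E) = -14 (L(m, E) = -3 - 11 = -14)
j(I) = -39 (j(I) = -4 + ((-24 + 0) - 11) = -4 + (-24 - 11) = -4 - 35 = -39)
(j(-57) - 4416)*(L(34, -63) - 717) = (-39 - 4416)*(-14 - 717) = -4455*(-731) = 3256605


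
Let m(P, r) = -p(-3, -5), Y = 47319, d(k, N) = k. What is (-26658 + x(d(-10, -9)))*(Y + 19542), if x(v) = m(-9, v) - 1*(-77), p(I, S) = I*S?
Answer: -1778235156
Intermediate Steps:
m(P, r) = -15 (m(P, r) = -(-3)*(-5) = -1*15 = -15)
x(v) = 62 (x(v) = -15 - 1*(-77) = -15 + 77 = 62)
(-26658 + x(d(-10, -9)))*(Y + 19542) = (-26658 + 62)*(47319 + 19542) = -26596*66861 = -1778235156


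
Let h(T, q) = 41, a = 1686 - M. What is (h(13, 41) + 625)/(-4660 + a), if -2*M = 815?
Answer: -444/1711 ≈ -0.25950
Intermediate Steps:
M = -815/2 (M = -½*815 = -815/2 ≈ -407.50)
a = 4187/2 (a = 1686 - 1*(-815/2) = 1686 + 815/2 = 4187/2 ≈ 2093.5)
(h(13, 41) + 625)/(-4660 + a) = (41 + 625)/(-4660 + 4187/2) = 666/(-5133/2) = 666*(-2/5133) = -444/1711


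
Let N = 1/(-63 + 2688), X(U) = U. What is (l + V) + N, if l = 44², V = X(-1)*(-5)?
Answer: 5095126/2625 ≈ 1941.0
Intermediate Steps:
N = 1/2625 ≈ 0.00038095
V = 5 (V = -1*(-5) = 5)
l = 1936
(l + V) + N = (1936 + 5) + 1/2625 = 1941 + 1/2625 = 5095126/2625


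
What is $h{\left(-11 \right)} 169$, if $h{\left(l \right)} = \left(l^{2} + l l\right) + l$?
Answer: $39039$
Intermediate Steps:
$h{\left(l \right)} = l + 2 l^{2}$ ($h{\left(l \right)} = \left(l^{2} + l^{2}\right) + l = 2 l^{2} + l = l + 2 l^{2}$)
$h{\left(-11 \right)} 169 = - 11 \left(1 + 2 \left(-11\right)\right) 169 = - 11 \left(1 - 22\right) 169 = \left(-11\right) \left(-21\right) 169 = 231 \cdot 169 = 39039$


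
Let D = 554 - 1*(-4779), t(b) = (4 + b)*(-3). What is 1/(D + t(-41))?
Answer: 1/5444 ≈ 0.00018369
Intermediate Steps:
t(b) = -12 - 3*b
D = 5333 (D = 554 + 4779 = 5333)
1/(D + t(-41)) = 1/(5333 + (-12 - 3*(-41))) = 1/(5333 + (-12 + 123)) = 1/(5333 + 111) = 1/5444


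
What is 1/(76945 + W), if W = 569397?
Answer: 1/646342 ≈ 1.5472e-6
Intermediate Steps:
1/(76945 + W) = 1/(76945 + 569397) = 1/646342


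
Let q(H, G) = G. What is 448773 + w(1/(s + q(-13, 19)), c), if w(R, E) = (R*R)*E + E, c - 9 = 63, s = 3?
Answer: 54310263/121 ≈ 4.4885e+5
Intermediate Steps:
c = 72 (c = 9 + 63 = 72)
w(R, E) = E + E*R² (w(R, E) = R²*E + E = E*R² + E = E + E*R²)
448773 + w(1/(s + q(-13, 19)), c) = 448773 + 72*(1 + (1/(3 + 19))²) = 448773 + 72*(1 + (1/22)²) = 448773 + 72*(1 + 1/484) = 448773 + 72*(485/484) = 448773 + 8730/121 = 54310263/121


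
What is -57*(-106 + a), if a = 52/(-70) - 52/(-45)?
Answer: 126388/21 ≈ 6018.5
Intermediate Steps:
a = 26/63 (a = 52*(-1/70) - 52*(-1/45) = -26/35 + 52/45 = 26/63 ≈ 0.41270)
-57*(-106 + a) = -57*(-106 + 26/63) = -57*(-6652/63) = 126388/21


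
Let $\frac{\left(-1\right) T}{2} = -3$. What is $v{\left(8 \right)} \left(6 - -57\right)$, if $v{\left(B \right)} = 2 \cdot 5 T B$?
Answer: $30240$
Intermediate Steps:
$T = 6$ ($T = \left(-2\right) \left(-3\right) = 6$)
$v{\left(B \right)} = 60 B$ ($v{\left(B \right)} = 2 \cdot 5 \cdot 6 B = 2 \cdot 30 B = 60 B$)
$v{\left(8 \right)} \left(6 - -57\right) = 60 \cdot 8 \left(6 - -57\right) = 480 \left(6 + 57\right) = 480 \cdot 63 = 30240$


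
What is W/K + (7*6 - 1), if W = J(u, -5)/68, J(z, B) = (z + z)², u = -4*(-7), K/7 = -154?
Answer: 7659/187 ≈ 40.957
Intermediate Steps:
K = -1078 (K = 7*(-154) = -1078)
u = 28
J(z, B) = 4*z² (J(z, B) = (2*z)² = 4*z²)
W = 784/17 (W = (4*28²)/68 = (4*784)*(1/68) = 3136*(1/68) = 784/17 ≈ 46.118)
W/K + (7*6 - 1) = (784/17)/(-1078) + (7*6 - 1) = -1/1078*784/17 + (42 - 1) = -8/187 + 41 = 7659/187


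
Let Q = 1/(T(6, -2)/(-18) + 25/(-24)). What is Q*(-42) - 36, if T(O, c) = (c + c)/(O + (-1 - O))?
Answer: -36/13 ≈ -2.7692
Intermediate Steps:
T(O, c) = -2*c (T(O, c) = (2*c)/(-1) = (2*c)*(-1) = -2*c)
Q = -72/91 (Q = 1/(-2*(-2)/(-18) + 25/(-24)) = 1/(4*(-1/18) + 25*(-1/24)) = 1/(-2/9 - 25/24) = 1/(-91/72) = -72/91 ≈ -0.79121)
Q*(-42) - 36 = -72/91*(-42) - 36 = 432/13 - 36 = -36/13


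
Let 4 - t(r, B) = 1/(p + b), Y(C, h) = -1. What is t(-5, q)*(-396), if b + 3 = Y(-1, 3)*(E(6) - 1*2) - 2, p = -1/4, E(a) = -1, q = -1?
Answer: -1760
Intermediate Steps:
p = -1/4 (p = -1*1/4 = -1/4 ≈ -0.25000)
b = -2 (b = -3 + (-(-1 - 1*2) - 2) = -3 + (-(-1 - 2) - 2) = -3 + (-1*(-3) - 2) = -3 + (3 - 2) = -3 + 1 = -2)
t(r, B) = 40/9 (t(r, B) = 4 - 1/(-1/4 - 2) = 4 - 1/(-9/4) = 4 - 1*(-4/9) = 4 + 4/9 = 40/9)
t(-5, q)*(-396) = (40/9)*(-396) = -1760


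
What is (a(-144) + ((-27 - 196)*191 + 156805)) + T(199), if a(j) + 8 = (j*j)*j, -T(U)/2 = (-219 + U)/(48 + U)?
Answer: -709329620/247 ≈ -2.8718e+6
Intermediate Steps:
T(U) = -2*(-219 + U)/(48 + U)
a(j) = -8 + j**3 (a(j) = -8 + (j*j)*j = -8 + j**2*j = -8 + j**3)
(a(-144) + ((-27 - 196)*191 + 156805)) + T(199) = ((-8 + (-144)**3) + ((-27 - 196)*191 + 156805)) + 2*(219 - 1*199)/(48 + 199) = ((-8 - 2985984) + (-223*191 + 156805)) + 2*(219 - 199)/247 = (-2985992 + (-42593 + 156805)) + 2*(1/247)*20 = (-2985992 + 114212) + 40/247 = -2871780 + 40/247 = -709329620/247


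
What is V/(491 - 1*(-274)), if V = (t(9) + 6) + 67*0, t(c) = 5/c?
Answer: 59/6885 ≈ 0.0085694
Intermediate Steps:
V = 59/9 (V = (5/9 + 6) + 67*0 = (5*(⅑) + 6) + 0 = (5/9 + 6) + 0 = 59/9 + 0 = 59/9 ≈ 6.5556)
V/(491 - 1*(-274)) = 59/(9*(491 - 1*(-274))) = 59/(9*(491 + 274)) = (59/9)/765 = (59/9)*(1/765) = 59/6885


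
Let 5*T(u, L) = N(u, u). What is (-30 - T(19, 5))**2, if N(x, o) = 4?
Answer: 23716/25 ≈ 948.64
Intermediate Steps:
T(u, L) = 4/5 (T(u, L) = (1/5)*4 = 4/5)
(-30 - T(19, 5))**2 = (-30 - 1*4/5)**2 = (-30 - 4/5)**2 = (-154/5)**2 = 23716/25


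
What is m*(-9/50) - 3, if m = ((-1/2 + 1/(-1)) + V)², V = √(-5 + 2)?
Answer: -573/200 + 27*I*√3/50 ≈ -2.865 + 0.93531*I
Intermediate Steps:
V = I*√3 (V = √(-3) = I*√3 ≈ 1.732*I)
m = (-3/2 + I*√3)² (m = ((-1/2 + 1/(-1)) + I*√3)² = ((-1*½ + 1*(-1)) + I*√3)² = ((-½ - 1) + I*√3)² = (-3/2 + I*√3)² ≈ -0.75 - 5.1962*I)
m*(-9/50) - 3 = ((3 - 2*I*√3)²/4)*(-9/50) - 3 = -9*(3 - 2*I*√3)²/200 - 3 = -3 - 9*(3 - 2*I*√3)²/200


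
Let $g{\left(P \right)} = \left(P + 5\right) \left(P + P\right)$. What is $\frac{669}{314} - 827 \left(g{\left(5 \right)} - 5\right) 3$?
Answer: $- \frac{74007561}{314} \approx -2.3569 \cdot 10^{5}$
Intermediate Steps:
$g{\left(P \right)} = 2 P \left(5 + P\right)$ ($g{\left(P \right)} = \left(5 + P\right) 2 P = 2 P \left(5 + P\right)$)
$\frac{669}{314} - 827 \left(g{\left(5 \right)} - 5\right) 3 = \frac{669}{314} - 827 \left(2 \cdot 5 \left(5 + 5\right) - 5\right) 3 = 669 \cdot \frac{1}{314} - 827 \left(2 \cdot 5 \cdot 10 - 5\right) 3 = \frac{669}{314} - 827 \left(100 - 5\right) 3 = \frac{669}{314} - 827 \cdot 95 \cdot 3 = \frac{669}{314} - 235695 = - \frac{74007561}{314}$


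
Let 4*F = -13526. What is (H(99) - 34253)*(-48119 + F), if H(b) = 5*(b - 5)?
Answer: 3479682783/2 ≈ 1.7398e+9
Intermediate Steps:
F = -6763/2 (F = (¼)*(-13526) = -6763/2 ≈ -3381.5)
H(b) = -25 + 5*b (H(b) = 5*(-5 + b) = -25 + 5*b)
(H(99) - 34253)*(-48119 + F) = ((-25 + 5*99) - 34253)*(-48119 - 6763/2) = ((-25 + 495) - 34253)*(-103001/2) = (470 - 34253)*(-103001/2) = -33783*(-103001/2) = 3479682783/2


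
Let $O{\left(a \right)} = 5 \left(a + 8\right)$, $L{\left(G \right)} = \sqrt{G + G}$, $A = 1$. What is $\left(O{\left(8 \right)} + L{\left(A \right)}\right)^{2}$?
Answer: $\left(80 + \sqrt{2}\right)^{2} \approx 6628.3$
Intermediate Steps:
$L{\left(G \right)} = \sqrt{2} \sqrt{G}$ ($L{\left(G \right)} = \sqrt{2 G} = \sqrt{2} \sqrt{G}$)
$O{\left(a \right)} = 40 + 5 a$ ($O{\left(a \right)} = 5 \left(8 + a\right) = 40 + 5 a$)
$\left(O{\left(8 \right)} + L{\left(A \right)}\right)^{2} = \left(\left(40 + 5 \cdot 8\right) + \sqrt{2} \sqrt{1}\right)^{2} = \left(\left(40 + 40\right) + \sqrt{2} \cdot 1\right)^{2} = \left(80 + \sqrt{2}\right)^{2}$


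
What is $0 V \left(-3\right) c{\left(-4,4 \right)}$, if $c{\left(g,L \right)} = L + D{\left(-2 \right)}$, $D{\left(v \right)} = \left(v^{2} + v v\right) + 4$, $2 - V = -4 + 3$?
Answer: $0$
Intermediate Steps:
$V = 3$ ($V = 2 - \left(-4 + 3\right) = 2 - -1 = 2 + 1 = 3$)
$D{\left(v \right)} = 4 + 2 v^{2}$ ($D{\left(v \right)} = \left(v^{2} + v^{2}\right) + 4 = 2 v^{2} + 4 = 4 + 2 v^{2}$)
$c{\left(g,L \right)} = 12 + L$ ($c{\left(g,L \right)} = L + \left(4 + 2 \left(-2\right)^{2}\right) = L + \left(4 + 2 \cdot 4\right) = L + \left(4 + 8\right) = L + 12 = 12 + L$)
$0 V \left(-3\right) c{\left(-4,4 \right)} = 0 \cdot 3 \left(-3\right) \left(12 + 4\right) = 0 \left(-3\right) 16 = 0 \cdot 16 = 0$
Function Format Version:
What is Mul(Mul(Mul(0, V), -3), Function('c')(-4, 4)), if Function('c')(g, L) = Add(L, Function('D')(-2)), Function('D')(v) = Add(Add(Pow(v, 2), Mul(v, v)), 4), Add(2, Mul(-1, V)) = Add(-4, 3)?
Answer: 0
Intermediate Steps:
V = 3 (V = Add(2, Mul(-1, Add(-4, 3))) = Add(2, Mul(-1, -1)) = Add(2, 1) = 3)
Function('D')(v) = Add(4, Mul(2, Pow(v, 2))) (Function('D')(v) = Add(Add(Pow(v, 2), Pow(v, 2)), 4) = Add(Mul(2, Pow(v, 2)), 4) = Add(4, Mul(2, Pow(v, 2))))
Function('c')(g, L) = Add(12, L) (Function('c')(g, L) = Add(L, Add(4, Mul(2, Pow(-2, 2)))) = Add(L, Add(4, Mul(2, 4))) = Add(L, Add(4, 8)) = Add(L, 12) = Add(12, L))
Mul(Mul(Mul(0, V), -3), Function('c')(-4, 4)) = Mul(Mul(Mul(0, 3), -3), Add(12, 4)) = Mul(Mul(0, -3), 16) = Mul(0, 16) = 0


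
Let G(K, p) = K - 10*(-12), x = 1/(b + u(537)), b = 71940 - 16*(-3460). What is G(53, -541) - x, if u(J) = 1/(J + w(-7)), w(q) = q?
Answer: 11672136643/67469001 ≈ 173.00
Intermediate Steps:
u(J) = 1/(-7 + J) (u(J) = 1/(J - 7) = 1/(-7 + J))
b = 127300 (b = 71940 + 55360 = 127300)
x = 530/67469001 (x = 1/(127300 + 1/(-7 + 537)) = 1/(127300 + 1/530) = 1/(67469001/530) = 530/67469001 ≈ 7.8555e-6)
G(K, p) = 120 + K (G(K, p) = K + 120 = 120 + K)
G(53, -541) - x = (120 + 53) - 1*530/67469001 = 173 - 530/67469001 = 11672136643/67469001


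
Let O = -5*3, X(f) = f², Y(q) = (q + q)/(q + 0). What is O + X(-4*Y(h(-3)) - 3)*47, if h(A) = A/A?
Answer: 5672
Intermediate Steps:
h(A) = 1
Y(q) = 2 (Y(q) = (2*q)/q = 2)
O = -15
O + X(-4*Y(h(-3)) - 3)*47 = -15 + (-4*2 - 3)²*47 = -15 + (-8 - 3)²*47 = -15 + (-11)²*47 = -15 + 121*47 = -15 + 5687 = 5672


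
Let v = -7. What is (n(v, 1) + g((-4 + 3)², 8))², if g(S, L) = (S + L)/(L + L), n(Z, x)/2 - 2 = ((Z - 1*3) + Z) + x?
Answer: 192721/256 ≈ 752.82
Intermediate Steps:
n(Z, x) = -2 + 2*x + 4*Z (n(Z, x) = 4 + 2*(((Z - 1*3) + Z) + x) = 4 + 2*(((Z - 3) + Z) + x) = 4 + 2*(((-3 + Z) + Z) + x) = 4 + 2*((-3 + 2*Z) + x) = 4 + 2*(-3 + x + 2*Z) = 4 + (-6 + 2*x + 4*Z) = -2 + 2*x + 4*Z)
g(S, L) = (L + S)/(2*L) (g(S, L) = (L + S)/((2*L)) = (L + S)*(1/(2*L)) = (L + S)/(2*L))
(n(v, 1) + g((-4 + 3)², 8))² = ((-2 + 2*1 + 4*(-7)) + (½)*(8 + (-4 + 3)²)/8)² = ((-2 + 2 - 28) + (½)*(⅛)*(8 + (-1)²))² = (-28 + (½)*(⅛)*(8 + 1))² = (-28 + (½)*(⅛)*9)² = (-28 + 9/16)² = (-439/16)² = 192721/256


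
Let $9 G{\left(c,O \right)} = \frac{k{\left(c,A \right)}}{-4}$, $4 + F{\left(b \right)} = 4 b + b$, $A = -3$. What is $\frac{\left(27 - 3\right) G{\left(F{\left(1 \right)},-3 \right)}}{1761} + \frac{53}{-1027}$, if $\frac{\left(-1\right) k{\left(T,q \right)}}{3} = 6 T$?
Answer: $- \frac{27003}{602849} \approx -0.044792$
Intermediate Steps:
$k{\left(T,q \right)} = - 18 T$ ($k{\left(T,q \right)} = - 3 \cdot 6 T = - 18 T$)
$F{\left(b \right)} = -4 + 5 b$ ($F{\left(b \right)} = -4 + \left(4 b + b\right) = -4 + 5 b$)
$G{\left(c,O \right)} = \frac{c}{2}$ ($G{\left(c,O \right)} = \frac{- 18 c \frac{1}{-4}}{9} = \frac{- 18 c \left(- \frac{1}{4}\right)}{9} = \frac{\frac{9}{2} c}{9} = \frac{c}{2}$)
$\frac{\left(27 - 3\right) G{\left(F{\left(1 \right)},-3 \right)}}{1761} + \frac{53}{-1027} = \frac{\left(27 - 3\right) \frac{-4 + 5 \cdot 1}{2}}{1761} + \frac{53}{-1027} = 24 \frac{-4 + 5}{2} \cdot \frac{1}{1761} + 53 \left(- \frac{1}{1027}\right) = 24 \cdot \frac{1}{2} \cdot 1 \cdot \frac{1}{1761} - \frac{53}{1027} = 24 \cdot \frac{1}{2} \cdot \frac{1}{1761} - \frac{53}{1027} = 12 \cdot \frac{1}{1761} - \frac{53}{1027} = \frac{4}{587} - \frac{53}{1027} = - \frac{27003}{602849}$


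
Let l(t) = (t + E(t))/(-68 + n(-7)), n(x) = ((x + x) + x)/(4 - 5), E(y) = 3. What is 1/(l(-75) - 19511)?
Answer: -47/916945 ≈ -5.1257e-5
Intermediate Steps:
n(x) = -3*x (n(x) = (2*x + x)/(-1) = (3*x)*(-1) = -3*x)
l(t) = -3/47 - t/47 (l(t) = (t + 3)/(-68 - 3*(-7)) = (3 + t)/(-68 + 21) = (3 + t)/(-47) = (3 + t)*(-1/47) = -3/47 - t/47)
1/(l(-75) - 19511) = 1/((-3/47 - 1/47*(-75)) - 19511) = 1/((-3/47 + 75/47) - 19511) = 1/(72/47 - 19511) = 1/(-916945/47) = -47/916945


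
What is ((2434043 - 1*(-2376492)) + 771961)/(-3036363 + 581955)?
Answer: -232604/102267 ≈ -2.2745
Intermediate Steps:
((2434043 - 1*(-2376492)) + 771961)/(-3036363 + 581955) = ((2434043 + 2376492) + 771961)/(-2454408) = (4810535 + 771961)*(-1/2454408) = 5582496*(-1/2454408) = -232604/102267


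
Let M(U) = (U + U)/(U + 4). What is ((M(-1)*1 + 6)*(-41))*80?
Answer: -52480/3 ≈ -17493.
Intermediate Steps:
M(U) = 2*U/(4 + U) (M(U) = (2*U)/(4 + U) = 2*U/(4 + U))
((M(-1)*1 + 6)*(-41))*80 = (((2*(-1)/(4 - 1))*1 + 6)*(-41))*80 = (((2*(-1)/3)*1 + 6)*(-41))*80 = (((2*(-1)*(1/3))*1 + 6)*(-41))*80 = ((-2/3*1 + 6)*(-41))*80 = ((-2/3 + 6)*(-41))*80 = ((16/3)*(-41))*80 = -656/3*80 = -52480/3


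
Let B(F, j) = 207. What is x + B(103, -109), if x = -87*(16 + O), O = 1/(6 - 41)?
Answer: -41388/35 ≈ -1182.5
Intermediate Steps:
O = -1/35 (O = 1/(-35) = -1/35 ≈ -0.028571)
x = -48633/35 (x = -87*(16 - 1/35) = -87*559/35 = -48633/35 ≈ -1389.5)
x + B(103, -109) = -48633/35 + 207 = -41388/35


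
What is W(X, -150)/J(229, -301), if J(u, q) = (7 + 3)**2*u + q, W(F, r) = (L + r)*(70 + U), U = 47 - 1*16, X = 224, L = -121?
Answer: -27371/22599 ≈ -1.2112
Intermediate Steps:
U = 31 (U = 47 - 16 = 31)
W(F, r) = -12221 + 101*r (W(F, r) = (-121 + r)*(70 + 31) = (-121 + r)*101 = -12221 + 101*r)
J(u, q) = q + 100*u (J(u, q) = 10**2*u + q = 100*u + q = q + 100*u)
W(X, -150)/J(229, -301) = (-12221 + 101*(-150))/(-301 + 100*229) = (-12221 - 15150)/(-301 + 22900) = -27371/22599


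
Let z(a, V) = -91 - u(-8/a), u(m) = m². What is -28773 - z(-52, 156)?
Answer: -4847254/169 ≈ -28682.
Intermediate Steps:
z(a, V) = -91 - 64/a² (z(a, V) = -91 - (-8/a)² = -91 - 64/a²)
-28773 - z(-52, 156) = -28773 - (-91 - 64/(-52)²) = -28773 - (-91 - 64*1/2704) = -28773 - (-91 - 4/169) = -28773 - 1*(-15383/169) = -28773 + 15383/169 = -4847254/169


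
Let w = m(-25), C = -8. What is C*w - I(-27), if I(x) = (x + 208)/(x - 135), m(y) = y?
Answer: 32581/162 ≈ 201.12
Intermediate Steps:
w = -25
I(x) = (208 + x)/(-135 + x)
C*w - I(-27) = -8*(-25) - (208 - 27)/(-135 - 27) = 200 - 181/(-162) = 200 - (-1)*181/162 = 200 - 1*(-181/162) = 200 + 181/162 = 32581/162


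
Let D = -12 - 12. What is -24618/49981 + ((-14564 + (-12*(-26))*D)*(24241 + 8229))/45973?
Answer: -35788949222954/2297776513 ≈ -15575.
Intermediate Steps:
D = -24
-24618/49981 + ((-14564 + (-12*(-26))*D)*(24241 + 8229))/45973 = -24618/49981 + ((-14564 - 12*(-26)*(-24))*(24241 + 8229))/45973 = -24618*1/49981 + ((-14564 + 312*(-24))*32470)*(1/45973) = -24618/49981 + ((-14564 - 7488)*32470)*(1/45973) = -24618/49981 - 22052*32470*(1/45973) = -24618/49981 - 716028440*1/45973 = -24618/49981 - 716028440/45973 = -35788949222954/2297776513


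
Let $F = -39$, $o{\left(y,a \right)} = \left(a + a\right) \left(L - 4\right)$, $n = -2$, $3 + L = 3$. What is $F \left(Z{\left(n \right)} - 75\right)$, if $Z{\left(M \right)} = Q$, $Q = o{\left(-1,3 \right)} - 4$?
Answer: $4017$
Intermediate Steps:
$L = 0$ ($L = -3 + 3 = 0$)
$o{\left(y,a \right)} = - 8 a$ ($o{\left(y,a \right)} = \left(a + a\right) \left(0 - 4\right) = 2 a \left(-4\right) = - 8 a$)
$Q = -28$ ($Q = \left(-8\right) 3 - 4 = -24 - 4 = -28$)
$Z{\left(M \right)} = -28$
$F \left(Z{\left(n \right)} - 75\right) = - 39 \left(-28 - 75\right) = \left(-39\right) \left(-103\right) = 4017$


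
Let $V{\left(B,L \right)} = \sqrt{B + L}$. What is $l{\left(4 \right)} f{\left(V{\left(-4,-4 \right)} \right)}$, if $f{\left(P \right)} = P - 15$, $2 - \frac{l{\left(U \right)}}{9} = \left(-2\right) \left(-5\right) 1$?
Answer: $1080 - 144 i \sqrt{2} \approx 1080.0 - 203.65 i$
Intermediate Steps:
$l{\left(U \right)} = -72$ ($l{\left(U \right)} = 18 - 9 \left(-2\right) \left(-5\right) 1 = 18 - 9 \cdot 10 \cdot 1 = 18 - 90 = -72$)
$f{\left(P \right)} = -15 + P$
$l{\left(4 \right)} f{\left(V{\left(-4,-4 \right)} \right)} = - 72 \left(-15 + \sqrt{-4 - 4}\right) = - 72 \left(-15 + \sqrt{-8}\right) = - 72 \left(-15 + 2 i \sqrt{2}\right) = 1080 - 144 i \sqrt{2}$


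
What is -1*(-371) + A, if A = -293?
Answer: 78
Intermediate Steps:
-1*(-371) + A = -1*(-371) - 293 = 371 - 293 = 78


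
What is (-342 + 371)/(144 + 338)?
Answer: 29/482 ≈ 0.060166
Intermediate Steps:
(-342 + 371)/(144 + 338) = 29/482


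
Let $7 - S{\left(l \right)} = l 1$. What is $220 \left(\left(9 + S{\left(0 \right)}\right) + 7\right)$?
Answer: $5060$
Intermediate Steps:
$S{\left(l \right)} = 7 - l$ ($S{\left(l \right)} = 7 - l 1 = 7 - l$)
$220 \left(\left(9 + S{\left(0 \right)}\right) + 7\right) = 220 \left(\left(9 + \left(7 - 0\right)\right) + 7\right) = 220 \left(\left(9 + \left(7 + 0\right)\right) + 7\right) = 220 \left(\left(9 + 7\right) + 7\right) = 220 \left(16 + 7\right) = 220 \cdot 23 = 5060$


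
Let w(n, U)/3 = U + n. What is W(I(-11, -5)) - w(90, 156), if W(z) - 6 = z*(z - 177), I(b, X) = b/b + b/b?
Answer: -1082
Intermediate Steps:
I(b, X) = 2 (I(b, X) = 1 + 1 = 2)
w(n, U) = 3*U + 3*n (w(n, U) = 3*(U + n) = 3*U + 3*n)
W(z) = 6 + z*(-177 + z) (W(z) = 6 + z*(z - 177) = 6 + z*(-177 + z))
W(I(-11, -5)) - w(90, 156) = (6 + 2² - 177*2) - (3*156 + 3*90) = (6 + 4 - 354) - (468 + 270) = -344 - 1*738 = -344 - 738 = -1082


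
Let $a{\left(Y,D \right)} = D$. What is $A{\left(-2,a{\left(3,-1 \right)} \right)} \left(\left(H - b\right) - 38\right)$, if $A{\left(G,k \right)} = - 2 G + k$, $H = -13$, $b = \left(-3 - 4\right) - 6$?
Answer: $-114$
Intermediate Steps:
$b = -13$ ($b = -7 - 6 = -13$)
$A{\left(G,k \right)} = k - 2 G$
$A{\left(-2,a{\left(3,-1 \right)} \right)} \left(\left(H - b\right) - 38\right) = \left(-1 - -4\right) \left(\left(-13 - -13\right) - 38\right) = \left(-1 + 4\right) \left(\left(-13 + 13\right) - 38\right) = 3 \left(0 - 38\right) = 3 \left(-38\right) = -114$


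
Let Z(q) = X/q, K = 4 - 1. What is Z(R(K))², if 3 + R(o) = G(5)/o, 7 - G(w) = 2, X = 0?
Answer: 0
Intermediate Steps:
K = 3
G(w) = 5 (G(w) = 7 - 1*2 = 7 - 2 = 5)
R(o) = -3 + 5/o
Z(q) = 0 (Z(q) = 0/q = 0)
Z(R(K))² = 0² = 0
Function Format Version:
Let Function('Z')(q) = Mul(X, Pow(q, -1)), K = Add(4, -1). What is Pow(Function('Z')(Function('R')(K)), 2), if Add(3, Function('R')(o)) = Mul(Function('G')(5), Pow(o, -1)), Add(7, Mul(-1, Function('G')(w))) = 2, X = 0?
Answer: 0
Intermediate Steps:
K = 3
Function('G')(w) = 5 (Function('G')(w) = Add(7, Mul(-1, 2)) = Add(7, -2) = 5)
Function('R')(o) = Add(-3, Mul(5, Pow(o, -1)))
Function('Z')(q) = 0 (Function('Z')(q) = Mul(0, Pow(q, -1)) = 0)
Pow(Function('Z')(Function('R')(K)), 2) = Pow(0, 2) = 0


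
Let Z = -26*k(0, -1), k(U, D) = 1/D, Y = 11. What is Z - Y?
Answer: 15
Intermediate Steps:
Z = 26 (Z = -26/(-1) = -26*(-1) = 26)
Z - Y = 26 - 1*11 = 26 - 11 = 15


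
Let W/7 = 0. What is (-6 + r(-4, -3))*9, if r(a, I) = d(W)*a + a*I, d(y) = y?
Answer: 54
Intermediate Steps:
W = 0 (W = 7*0 = 0)
r(a, I) = I*a (r(a, I) = 0*a + a*I = 0 + I*a = I*a)
(-6 + r(-4, -3))*9 = (-6 - 3*(-4))*9 = (-6 + 12)*9 = 6*9 = 54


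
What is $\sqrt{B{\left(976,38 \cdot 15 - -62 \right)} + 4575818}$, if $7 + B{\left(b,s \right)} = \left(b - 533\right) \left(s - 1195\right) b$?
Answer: $27 i \sqrt{327637} \approx 15455.0 i$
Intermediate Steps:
$B{\left(b,s \right)} = -7 + b \left(-1195 + s\right) \left(-533 + b\right)$ ($B{\left(b,s \right)} = -7 + \left(b - 533\right) \left(s - 1195\right) b = -7 + \left(-533 + b\right) \left(-1195 + s\right) b = -7 + \left(-1195 + s\right) \left(-533 + b\right) b = -7 + b \left(-1195 + s\right) \left(-533 + b\right)$)
$\sqrt{B{\left(976,38 \cdot 15 - -62 \right)} + 4575818} = \sqrt{\left(-7 - 1195 \cdot 976^{2} + 636935 \cdot 976 + \left(38 \cdot 15 - -62\right) 976^{2} - 520208 \left(38 \cdot 15 - -62\right)\right) + 4575818} = \sqrt{\left(-7 - 1138328320 + 621648560 + \left(570 + 62\right) 952576 - 520208 \left(570 + 62\right)\right) + 4575818} = \sqrt{\left(-7 - 1138328320 + 621648560 + 632 \cdot 952576 - 520208 \cdot 632\right) + 4575818} = \sqrt{\left(-7 - 1138328320 + 621648560 + 602028032 - 328771456\right) + 4575818} = \sqrt{-243423191 + 4575818} = \sqrt{-238847373} = 27 i \sqrt{327637}$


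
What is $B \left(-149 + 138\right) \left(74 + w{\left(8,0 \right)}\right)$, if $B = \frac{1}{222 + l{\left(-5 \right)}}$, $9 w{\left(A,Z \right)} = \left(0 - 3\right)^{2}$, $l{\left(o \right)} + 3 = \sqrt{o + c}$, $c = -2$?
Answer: $- \frac{180675}{47968} + \frac{825 i \sqrt{7}}{47968} \approx -3.7666 + 0.045504 i$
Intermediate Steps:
$l{\left(o \right)} = -3 + \sqrt{-2 + o}$ ($l{\left(o \right)} = -3 + \sqrt{o - 2} = -3 + \sqrt{-2 + o}$)
$w{\left(A,Z \right)} = 1$ ($w{\left(A,Z \right)} = \frac{\left(0 - 3\right)^{2}}{9} = \frac{\left(-3\right)^{2}}{9} = \frac{1}{9} \cdot 9 = 1$)
$B = \frac{1}{219 + i \sqrt{7}}$ ($B = \frac{1}{222 - \left(3 - \sqrt{-2 - 5}\right)} = \frac{1}{222 - \left(3 - \sqrt{-7}\right)} = \frac{1}{222 - \left(3 - i \sqrt{7}\right)} = \frac{1}{219 + i \sqrt{7}} \approx 0.0045655 - 5.516 \cdot 10^{-5} i$)
$B \left(-149 + 138\right) \left(74 + w{\left(8,0 \right)}\right) = \left(\frac{219}{47968} - \frac{i \sqrt{7}}{47968}\right) \left(-149 + 138\right) \left(74 + 1\right) = \left(\frac{219}{47968} - \frac{i \sqrt{7}}{47968}\right) \left(\left(-11\right) 75\right) = \left(\frac{219}{47968} - \frac{i \sqrt{7}}{47968}\right) \left(-825\right) = - \frac{180675}{47968} + \frac{825 i \sqrt{7}}{47968}$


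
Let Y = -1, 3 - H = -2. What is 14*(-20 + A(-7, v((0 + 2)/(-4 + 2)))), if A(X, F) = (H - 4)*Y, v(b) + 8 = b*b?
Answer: -294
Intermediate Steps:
H = 5 (H = 3 - 1*(-2) = 3 + 2 = 5)
v(b) = -8 + b**2 (v(b) = -8 + b*b = -8 + b**2)
A(X, F) = -1 (A(X, F) = (5 - 4)*(-1) = 1*(-1) = -1)
14*(-20 + A(-7, v((0 + 2)/(-4 + 2)))) = 14*(-20 - 1) = 14*(-21) = -294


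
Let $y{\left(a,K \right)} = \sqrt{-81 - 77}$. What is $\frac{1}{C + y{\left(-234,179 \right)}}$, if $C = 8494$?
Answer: $\frac{4247}{36074097} - \frac{i \sqrt{158}}{72148194} \approx 0.00011773 - 1.7422 \cdot 10^{-7} i$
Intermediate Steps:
$y{\left(a,K \right)} = i \sqrt{158}$ ($y{\left(a,K \right)} = \sqrt{-158} = i \sqrt{158}$)
$\frac{1}{C + y{\left(-234,179 \right)}} = \frac{1}{8494 + i \sqrt{158}}$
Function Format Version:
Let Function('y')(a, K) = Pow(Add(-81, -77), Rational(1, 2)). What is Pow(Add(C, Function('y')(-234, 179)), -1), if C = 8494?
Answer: Add(Rational(4247, 36074097), Mul(Rational(-1, 72148194), I, Pow(158, Rational(1, 2)))) ≈ Add(0.00011773, Mul(-1.7422e-7, I))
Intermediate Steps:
Function('y')(a, K) = Mul(I, Pow(158, Rational(1, 2))) (Function('y')(a, K) = Pow(-158, Rational(1, 2)) = Mul(I, Pow(158, Rational(1, 2))))
Pow(Add(C, Function('y')(-234, 179)), -1) = Pow(Add(8494, Mul(I, Pow(158, Rational(1, 2)))), -1)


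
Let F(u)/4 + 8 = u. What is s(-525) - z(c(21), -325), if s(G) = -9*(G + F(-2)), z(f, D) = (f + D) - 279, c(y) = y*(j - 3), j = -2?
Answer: 5794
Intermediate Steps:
F(u) = -32 + 4*u
c(y) = -5*y (c(y) = y*(-2 - 3) = y*(-5) = -5*y)
z(f, D) = -279 + D + f (z(f, D) = (D + f) - 279 = -279 + D + f)
s(G) = 360 - 9*G (s(G) = -9*(G + (-32 + 4*(-2))) = -9*(G + (-32 - 8)) = -9*(G - 40) = -9*(-40 + G) = 360 - 9*G)
s(-525) - z(c(21), -325) = (360 - 9*(-525)) - (-279 - 325 - 5*21) = (360 + 4725) - (-279 - 325 - 105) = 5085 - 1*(-709) = 5085 + 709 = 5794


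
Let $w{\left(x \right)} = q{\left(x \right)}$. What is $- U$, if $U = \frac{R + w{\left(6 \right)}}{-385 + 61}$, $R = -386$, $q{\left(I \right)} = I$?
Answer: $- \frac{95}{81} \approx -1.1728$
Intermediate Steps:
$w{\left(x \right)} = x$
$U = \frac{95}{81}$ ($U = \frac{-386 + 6}{-385 + 61} = - \frac{380}{-324} = \left(-380\right) \left(- \frac{1}{324}\right) = \frac{95}{81} \approx 1.1728$)
$- U = \left(-1\right) \frac{95}{81} = - \frac{95}{81}$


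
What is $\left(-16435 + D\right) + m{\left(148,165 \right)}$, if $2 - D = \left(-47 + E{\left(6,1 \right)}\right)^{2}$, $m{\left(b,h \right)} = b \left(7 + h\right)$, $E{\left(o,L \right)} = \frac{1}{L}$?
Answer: $6907$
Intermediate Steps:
$D = -2114$ ($D = 2 - \left(-47 + 1^{-1}\right)^{2} = 2 - \left(-47 + 1\right)^{2} = 2 - \left(-46\right)^{2} = 2 - 2116 = -2114$)
$\left(-16435 + D\right) + m{\left(148,165 \right)} = \left(-16435 - 2114\right) + 148 \left(7 + 165\right) = -18549 + 148 \cdot 172 = -18549 + 25456 = 6907$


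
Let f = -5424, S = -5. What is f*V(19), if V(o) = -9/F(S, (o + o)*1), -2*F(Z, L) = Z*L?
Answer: 48816/95 ≈ 513.85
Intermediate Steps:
F(Z, L) = -L*Z/2 (F(Z, L) = -Z*L/2 = -L*Z/2)
V(o) = -9/(5*o) (V(o) = -9*2/(5*(o + o)) = -9*1/(5*o) = -9/(5*o))
f*V(19) = -(-48816)/(5*19) = -5424*(-9/95) = 48816/95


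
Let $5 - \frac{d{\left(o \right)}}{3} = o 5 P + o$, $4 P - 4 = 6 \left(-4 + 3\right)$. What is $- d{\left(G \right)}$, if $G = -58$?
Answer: $246$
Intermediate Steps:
$P = - \frac{1}{2}$ ($P = 1 + \frac{6 \left(-4 + 3\right)}{4} = 1 + \frac{6 \left(-1\right)}{4} = 1 + \frac{1}{4} \left(-6\right) = 1 - \frac{3}{2} = - \frac{1}{2} \approx -0.5$)
$d{\left(o \right)} = 15 + \frac{9 o}{2}$ ($d{\left(o \right)} = 15 - 3 \left(o 5 \left(- \frac{1}{2}\right) + o\right) = 15 - 3 \left(5 o \left(- \frac{1}{2}\right) + o\right) = 15 - 3 \left(- \frac{5 o}{2} + o\right) = 15 - 3 \left(- \frac{3 o}{2}\right) = 15 + \frac{9 o}{2}$)
$- d{\left(G \right)} = - (15 + \frac{9}{2} \left(-58\right)) = - (15 - 261) = \left(-1\right) \left(-246\right) = 246$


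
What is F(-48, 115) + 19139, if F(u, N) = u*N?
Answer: 13619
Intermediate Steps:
F(u, N) = N*u
F(-48, 115) + 19139 = 115*(-48) + 19139 = -5520 + 19139 = 13619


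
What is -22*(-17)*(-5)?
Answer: -1870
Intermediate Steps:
-22*(-17)*(-5) = 374*(-5) = -1870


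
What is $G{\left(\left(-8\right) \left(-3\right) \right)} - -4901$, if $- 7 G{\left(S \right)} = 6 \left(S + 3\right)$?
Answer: $\frac{34145}{7} \approx 4877.9$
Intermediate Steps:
$G{\left(S \right)} = - \frac{18}{7} - \frac{6 S}{7}$ ($G{\left(S \right)} = - \frac{6 \left(S + 3\right)}{7} = - \frac{6 \left(3 + S\right)}{7} = - \frac{18 + 6 S}{7} = - \frac{18}{7} - \frac{6 S}{7}$)
$G{\left(\left(-8\right) \left(-3\right) \right)} - -4901 = \left(- \frac{18}{7} - \frac{6 \left(\left(-8\right) \left(-3\right)\right)}{7}\right) - -4901 = \left(- \frac{18}{7} - \frac{144}{7}\right) + 4901 = - \frac{162}{7} + 4901 = \frac{34145}{7}$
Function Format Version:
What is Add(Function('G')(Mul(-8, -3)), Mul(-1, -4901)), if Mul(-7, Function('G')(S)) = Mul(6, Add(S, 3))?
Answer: Rational(34145, 7) ≈ 4877.9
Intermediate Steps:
Function('G')(S) = Add(Rational(-18, 7), Mul(Rational(-6, 7), S)) (Function('G')(S) = Mul(Rational(-1, 7), Mul(6, Add(S, 3))) = Mul(Rational(-1, 7), Mul(6, Add(3, S))) = Mul(Rational(-1, 7), Add(18, Mul(6, S))) = Add(Rational(-18, 7), Mul(Rational(-6, 7), S)))
Add(Function('G')(Mul(-8, -3)), Mul(-1, -4901)) = Add(Add(Rational(-18, 7), Mul(Rational(-6, 7), Mul(-8, -3))), Mul(-1, -4901)) = Add(Add(Rational(-18, 7), Mul(Rational(-6, 7), 24)), 4901) = Add(Add(Rational(-18, 7), Rational(-144, 7)), 4901) = Add(Rational(-162, 7), 4901) = Rational(34145, 7)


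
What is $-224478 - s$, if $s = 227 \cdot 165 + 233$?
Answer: $-262166$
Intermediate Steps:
$s = 37688$ ($s = 37455 + 233 = 37688$)
$-224478 - s = -224478 - 37688 = -262166$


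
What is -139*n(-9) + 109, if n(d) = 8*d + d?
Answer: 11368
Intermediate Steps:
n(d) = 9*d
-139*n(-9) + 109 = -1251*(-9) + 109 = -139*(-81) + 109 = 11259 + 109 = 11368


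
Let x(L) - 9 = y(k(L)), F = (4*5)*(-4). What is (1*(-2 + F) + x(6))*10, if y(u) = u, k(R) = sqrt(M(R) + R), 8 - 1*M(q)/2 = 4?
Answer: -730 + 10*sqrt(14) ≈ -692.58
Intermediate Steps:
F = -80 (F = 20*(-4) = -80)
M(q) = 8 (M(q) = 16 - 2*4 = 16 - 8 = 8)
k(R) = sqrt(8 + R)
x(L) = 9 + sqrt(8 + L)
(1*(-2 + F) + x(6))*10 = (1*(-2 - 80) + (9 + sqrt(8 + 6)))*10 = (1*(-82) + (9 + sqrt(14)))*10 = (-82 + (9 + sqrt(14)))*10 = (-73 + sqrt(14))*10 = -730 + 10*sqrt(14)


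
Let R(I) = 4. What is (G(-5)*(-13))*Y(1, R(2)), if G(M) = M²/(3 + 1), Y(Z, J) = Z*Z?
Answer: -325/4 ≈ -81.250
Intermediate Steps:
Y(Z, J) = Z²
G(M) = M²/4
(G(-5)*(-13))*Y(1, R(2)) = (((¼)*(-5)²)*(-13))*1² = (((¼)*25)*(-13))*1 = ((25/4)*(-13))*1 = -325/4*1 = -325/4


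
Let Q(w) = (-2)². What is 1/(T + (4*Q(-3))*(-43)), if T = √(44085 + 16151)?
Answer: -172/103277 - 37*√11/206554 ≈ -0.0022595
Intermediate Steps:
Q(w) = 4
T = 74*√11 (T = √60236 = 74*√11 ≈ 245.43)
1/(T + (4*Q(-3))*(-43)) = 1/(74*√11 + (4*4)*(-43)) = 1/(74*√11 + 16*(-43)) = 1/(74*√11 - 688) = 1/(-688 + 74*√11)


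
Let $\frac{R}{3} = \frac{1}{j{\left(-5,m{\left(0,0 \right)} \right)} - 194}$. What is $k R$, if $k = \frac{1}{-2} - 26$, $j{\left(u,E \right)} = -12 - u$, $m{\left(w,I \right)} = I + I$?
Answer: $\frac{53}{134} \approx 0.39552$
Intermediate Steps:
$m{\left(w,I \right)} = 2 I$
$k = - \frac{53}{2}$ ($k = - \frac{1}{2} - 26 = - \frac{53}{2} \approx -26.5$)
$R = - \frac{1}{67}$ ($R = \frac{3}{\left(-12 - -5\right) - 194} = \frac{3}{\left(-12 + 5\right) - 194} = \frac{3}{-7 - 194} = \frac{3}{-201} = 3 \left(- \frac{1}{201}\right) = - \frac{1}{67} \approx -0.014925$)
$k R = \left(- \frac{53}{2}\right) \left(- \frac{1}{67}\right) = \frac{53}{134}$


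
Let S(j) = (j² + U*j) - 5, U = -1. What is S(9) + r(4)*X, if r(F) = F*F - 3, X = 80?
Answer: 1107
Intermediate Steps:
S(j) = -5 + j² - j (S(j) = (j² - j) - 5 = -5 + j² - j)
r(F) = -3 + F² (r(F) = F² - 3 = -3 + F²)
S(9) + r(4)*X = (-5 + 9² - 1*9) + (-3 + 4²)*80 = (-5 + 81 - 9) + (-3 + 16)*80 = 67 + 13*80 = 67 + 1040 = 1107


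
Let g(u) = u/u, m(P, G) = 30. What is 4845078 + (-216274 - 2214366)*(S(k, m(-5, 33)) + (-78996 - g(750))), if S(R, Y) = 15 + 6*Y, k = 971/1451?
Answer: 191544138358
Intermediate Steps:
g(u) = 1
k = 971/1451 (k = 971*(1/1451) = 971/1451 ≈ 0.66919)
4845078 + (-216274 - 2214366)*(S(k, m(-5, 33)) + (-78996 - g(750))) = 4845078 + (-216274 - 2214366)*((15 + 6*30) + (-78996 - 1*1)) = 4845078 - 2430640*((15 + 180) + (-78996 - 1)) = 4845078 - 2430640*(195 - 78997) = 4845078 - 2430640*(-78802) = 4845078 + 191539293280 = 191544138358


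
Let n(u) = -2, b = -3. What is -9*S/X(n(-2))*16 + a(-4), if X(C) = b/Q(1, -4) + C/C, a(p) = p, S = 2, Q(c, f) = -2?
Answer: -596/5 ≈ -119.20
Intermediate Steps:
X(C) = 5/2 (X(C) = -3/(-2) + C/C = -3*(-½) + 1 = 3/2 + 1 = 5/2)
-9*S/X(n(-2))*16 + a(-4) = -9/((5/2)/2)*16 - 4 = -9/((5/2)*(½))*16 - 4 = -9/5/4*16 - 4 = -9*⅘*16 - 4 = -36/5*16 - 4 = -576/5 - 4 = -596/5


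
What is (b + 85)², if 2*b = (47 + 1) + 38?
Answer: 16384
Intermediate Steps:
b = 43 (b = ((47 + 1) + 38)/2 = (48 + 38)/2 = (½)*86 = 43)
(b + 85)² = (43 + 85)² = 128² = 16384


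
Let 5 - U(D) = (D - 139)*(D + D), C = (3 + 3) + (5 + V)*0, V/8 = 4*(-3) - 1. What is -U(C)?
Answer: -1601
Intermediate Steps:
V = -104 (V = 8*(4*(-3) - 1) = 8*(-12 - 1) = 8*(-13) = -104)
C = 6 (C = (3 + 3) + (5 - 104)*0 = 6 - 99*0 = 6 + 0 = 6)
U(D) = 5 - 2*D*(-139 + D) (U(D) = 5 - (D - 139)*(D + D) = 5 - (-139 + D)*2*D = 5 - 2*D*(-139 + D))
-U(C) = -(5 - 2*6**2 + 278*6) = -(5 - 2*36 + 1668) = -(5 - 72 + 1668) = -1*1601 = -1601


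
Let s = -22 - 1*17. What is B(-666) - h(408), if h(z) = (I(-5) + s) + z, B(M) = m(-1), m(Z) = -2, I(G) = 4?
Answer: -375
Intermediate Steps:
s = -39 (s = -22 - 17 = -39)
B(M) = -2
h(z) = -35 + z (h(z) = (4 - 39) + z = -35 + z)
B(-666) - h(408) = -2 - (-35 + 408) = -2 - 1*373 = -2 - 373 = -375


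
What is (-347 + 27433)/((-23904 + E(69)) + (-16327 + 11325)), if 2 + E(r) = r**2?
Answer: -27086/24147 ≈ -1.1217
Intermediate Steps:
E(r) = -2 + r**2
(-347 + 27433)/((-23904 + E(69)) + (-16327 + 11325)) = (-347 + 27433)/((-23904 + (-2 + 69**2)) + (-16327 + 11325)) = 27086/((-23904 + (-2 + 4761)) - 5002) = 27086/((-23904 + 4759) - 5002) = 27086/(-19145 - 5002) = 27086/(-24147) = 27086*(-1/24147) = -27086/24147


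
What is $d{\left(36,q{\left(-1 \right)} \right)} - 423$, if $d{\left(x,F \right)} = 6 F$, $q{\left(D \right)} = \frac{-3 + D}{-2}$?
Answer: $-411$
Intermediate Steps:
$q{\left(D \right)} = \frac{3}{2} - \frac{D}{2}$ ($q{\left(D \right)} = \left(-3 + D\right) \left(- \frac{1}{2}\right) = \frac{3}{2} - \frac{D}{2}$)
$d{\left(36,q{\left(-1 \right)} \right)} - 423 = 6 \left(\frac{3}{2} - - \frac{1}{2}\right) - 423 = 6 \left(\frac{3}{2} + \frac{1}{2}\right) - 423 = 6 \cdot 2 - 423 = 12 - 423 = -411$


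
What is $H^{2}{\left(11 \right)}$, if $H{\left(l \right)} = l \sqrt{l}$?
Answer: $1331$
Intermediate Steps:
$H{\left(l \right)} = l^{\frac{3}{2}}$
$H^{2}{\left(11 \right)} = \left(11^{\frac{3}{2}}\right)^{2} = \left(11 \sqrt{11}\right)^{2} = 1331$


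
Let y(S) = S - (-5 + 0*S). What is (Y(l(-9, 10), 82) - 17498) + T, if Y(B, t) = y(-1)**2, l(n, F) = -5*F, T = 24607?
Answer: 7125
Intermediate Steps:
y(S) = 5 + S (y(S) = S - (-5 + 0) = S - 1*(-5) = S + 5 = 5 + S)
Y(B, t) = 16 (Y(B, t) = (5 - 1)**2 = 4**2 = 16)
(Y(l(-9, 10), 82) - 17498) + T = (16 - 17498) + 24607 = -17482 + 24607 = 7125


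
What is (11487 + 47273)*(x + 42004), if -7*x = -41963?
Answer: 19742831160/7 ≈ 2.8204e+9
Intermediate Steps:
x = 41963/7 (x = -⅐*(-41963) = 41963/7 ≈ 5994.7)
(11487 + 47273)*(x + 42004) = (11487 + 47273)*(41963/7 + 42004) = 58760*(335991/7) = 19742831160/7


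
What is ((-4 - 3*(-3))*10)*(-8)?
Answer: -400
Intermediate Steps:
((-4 - 3*(-3))*10)*(-8) = ((-4 + 9)*10)*(-8) = (5*10)*(-8) = 50*(-8) = -400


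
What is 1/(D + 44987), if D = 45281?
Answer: 1/90268 ≈ 1.1078e-5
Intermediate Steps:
1/(D + 44987) = 1/(45281 + 44987) = 1/90268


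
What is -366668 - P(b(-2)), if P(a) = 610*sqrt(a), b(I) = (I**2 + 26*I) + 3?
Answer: -366668 - 1830*I*sqrt(5) ≈ -3.6667e+5 - 4092.0*I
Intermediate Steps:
b(I) = 3 + I**2 + 26*I
-366668 - P(b(-2)) = -366668 - 610*sqrt(3 + (-2)**2 + 26*(-2)) = -366668 - 610*sqrt(3 + 4 - 52) = -366668 - 610*sqrt(-45) = -366668 - 610*3*I*sqrt(5) = -366668 - 1830*I*sqrt(5)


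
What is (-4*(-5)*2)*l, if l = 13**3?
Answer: 87880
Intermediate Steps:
l = 2197
(-4*(-5)*2)*l = (-4*(-5)*2)*2197 = (20*2)*2197 = 40*2197 = 87880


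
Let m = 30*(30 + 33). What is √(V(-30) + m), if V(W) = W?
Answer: 2*√465 ≈ 43.128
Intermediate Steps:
m = 1890 (m = 30*63 = 1890)
√(V(-30) + m) = √(-30 + 1890) = √1860 = 2*√465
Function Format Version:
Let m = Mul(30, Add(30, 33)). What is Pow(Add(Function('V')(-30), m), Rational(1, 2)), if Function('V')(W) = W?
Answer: Mul(2, Pow(465, Rational(1, 2))) ≈ 43.128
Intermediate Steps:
m = 1890 (m = Mul(30, 63) = 1890)
Pow(Add(Function('V')(-30), m), Rational(1, 2)) = Pow(Add(-30, 1890), Rational(1, 2)) = Pow(1860, Rational(1, 2)) = Mul(2, Pow(465, Rational(1, 2)))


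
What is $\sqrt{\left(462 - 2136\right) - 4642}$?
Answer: $2 i \sqrt{1579} \approx 79.473 i$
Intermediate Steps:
$\sqrt{\left(462 - 2136\right) - 4642} = \sqrt{-1674 - 4642} = \sqrt{-6316} = 2 i \sqrt{1579}$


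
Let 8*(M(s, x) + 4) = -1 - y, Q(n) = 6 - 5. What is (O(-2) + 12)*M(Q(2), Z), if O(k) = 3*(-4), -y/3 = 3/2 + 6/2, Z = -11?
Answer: 0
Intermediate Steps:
Q(n) = 1
y = -27/2 (y = -3*(3/2 + 6/2) = -3*(3*(½) + 6*(½)) = -3*(3/2 + 3) = -3*9/2 = -27/2 ≈ -13.500)
O(k) = -12
M(s, x) = -39/16 (M(s, x) = -4 + (-1 - 1*(-27/2))/8 = -4 + (-1 + 27/2)/8 = -4 + (⅛)*(25/2) = -4 + 25/16 = -39/16)
(O(-2) + 12)*M(Q(2), Z) = (-12 + 12)*(-39/16) = 0*(-39/16) = 0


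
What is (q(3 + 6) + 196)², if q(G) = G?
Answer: 42025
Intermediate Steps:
(q(3 + 6) + 196)² = ((3 + 6) + 196)² = (9 + 196)² = 205² = 42025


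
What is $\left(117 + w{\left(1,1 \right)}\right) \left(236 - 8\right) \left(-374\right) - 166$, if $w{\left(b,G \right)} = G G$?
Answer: $-10062262$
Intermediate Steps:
$w{\left(b,G \right)} = G^{2}$
$\left(117 + w{\left(1,1 \right)}\right) \left(236 - 8\right) \left(-374\right) - 166 = \left(117 + 1^{2}\right) \left(236 - 8\right) \left(-374\right) - 166 = \left(117 + 1\right) 228 \left(-374\right) - 166 = 118 \cdot 228 \left(-374\right) - 166 = 26904 \left(-374\right) - 166 = -10062096 - 166 = -10062262$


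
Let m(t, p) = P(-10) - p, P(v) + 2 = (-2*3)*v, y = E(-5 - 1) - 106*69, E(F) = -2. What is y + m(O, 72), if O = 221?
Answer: -7330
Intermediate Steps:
y = -7316 (y = -2 - 106*69 = -2 - 7314 = -7316)
P(v) = -2 - 6*v (P(v) = -2 + (-2*3)*v = -2 - 6*v)
m(t, p) = 58 - p (m(t, p) = (-2 - 6*(-10)) - p = (-2 + 60) - p = 58 - p)
y + m(O, 72) = -7316 + (58 - 1*72) = -7316 + (58 - 72) = -7316 - 14 = -7330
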